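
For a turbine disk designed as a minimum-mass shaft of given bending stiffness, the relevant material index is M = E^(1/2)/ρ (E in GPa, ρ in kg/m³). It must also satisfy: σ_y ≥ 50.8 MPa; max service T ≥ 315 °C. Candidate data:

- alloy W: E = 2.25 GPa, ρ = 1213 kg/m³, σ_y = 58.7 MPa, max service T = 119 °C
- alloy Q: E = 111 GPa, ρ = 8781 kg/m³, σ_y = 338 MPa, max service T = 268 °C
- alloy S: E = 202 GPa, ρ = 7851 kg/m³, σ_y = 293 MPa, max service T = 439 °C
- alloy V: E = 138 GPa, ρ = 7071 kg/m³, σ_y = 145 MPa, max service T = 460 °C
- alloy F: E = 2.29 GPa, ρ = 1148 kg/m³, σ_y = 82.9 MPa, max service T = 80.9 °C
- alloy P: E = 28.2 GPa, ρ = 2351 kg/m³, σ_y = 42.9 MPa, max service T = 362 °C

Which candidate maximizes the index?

Screen on constraints: σ_y ≥ 50.8 MPa; max service T ≥ 315 °C. Survivors: alloy S, alloy V.
Per-candidate index values:
  alloy S: M = 1.81×10⁻³
  alloy V: M = 1.66×10⁻³
Alloy S ranks first.

alloy S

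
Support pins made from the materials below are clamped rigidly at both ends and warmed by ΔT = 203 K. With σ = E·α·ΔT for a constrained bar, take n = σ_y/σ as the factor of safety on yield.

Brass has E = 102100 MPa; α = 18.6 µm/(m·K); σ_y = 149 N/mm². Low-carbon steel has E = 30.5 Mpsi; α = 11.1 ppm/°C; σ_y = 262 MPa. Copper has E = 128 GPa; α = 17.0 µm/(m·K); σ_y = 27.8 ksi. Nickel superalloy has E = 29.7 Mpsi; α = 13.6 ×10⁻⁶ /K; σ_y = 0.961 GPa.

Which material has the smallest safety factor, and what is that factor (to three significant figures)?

brass, n = 0.387

With everything in SI (GPa, ×10⁻⁶/K, MPa):
  brass: E = 102.1, α = 18.6, σ_y = 149.0 → σ = 386 MPa, n = 0.387
  low-carbon steel: E = 210.3, α = 11.1, σ_y = 262.0 → σ = 474 MPa, n = 0.553
  copper: E = 128.0, α = 17.0, σ_y = 191.7 → σ = 442 MPa, n = 0.434
  nickel superalloy: E = 204.8, α = 13.6, σ_y = 961.0 → σ = 565 MPa, n = 1.70
The minimum is brass at n = 0.387.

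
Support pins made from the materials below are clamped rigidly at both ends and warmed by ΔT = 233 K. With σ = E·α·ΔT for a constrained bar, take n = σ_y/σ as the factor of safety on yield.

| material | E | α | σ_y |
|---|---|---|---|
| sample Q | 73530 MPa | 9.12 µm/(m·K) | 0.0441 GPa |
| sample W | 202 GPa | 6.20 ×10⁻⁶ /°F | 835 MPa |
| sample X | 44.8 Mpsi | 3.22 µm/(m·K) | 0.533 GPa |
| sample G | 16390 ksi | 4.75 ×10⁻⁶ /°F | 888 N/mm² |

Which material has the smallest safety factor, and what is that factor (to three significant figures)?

sample Q, n = 0.282

Per material, after unit conversion:
  sample Q: E = 73.53, α = 9.12, σ_y = 44.10 → σ = 156 MPa, n = 0.282
  sample W: E = 202.0, α = 11.2, σ_y = 835.0 → σ = 525 MPa, n = 1.59
  sample X: E = 308.9, α = 3.22, σ_y = 533.0 → σ = 232 MPa, n = 2.30
  sample G: E = 113.0, α = 8.55, σ_y = 888.0 → σ = 225 MPa, n = 3.94
Smallest n: sample Q with n = 0.282.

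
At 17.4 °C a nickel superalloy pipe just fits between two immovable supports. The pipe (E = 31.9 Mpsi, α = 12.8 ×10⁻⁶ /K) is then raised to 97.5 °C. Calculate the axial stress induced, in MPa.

226 MPa

E = 31.9 Mpsi = 219.9 GPa.
ΔT = 80.10 K. Constrained thermal stress σ = E·α·ΔT = 219.9×10³ MPa × 12.8×10⁻⁶ × 80.10 = 226 MPa (compressive).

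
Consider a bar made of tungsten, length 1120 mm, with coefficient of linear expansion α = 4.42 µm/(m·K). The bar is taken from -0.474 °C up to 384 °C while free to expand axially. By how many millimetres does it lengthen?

ΔT = 384 − (-0.474) = 384.5 K.
ΔL = α·L₀·ΔT = 4.42×10⁻⁶ × 1120 mm × 384.5 K = 1.90 mm.

1.90 mm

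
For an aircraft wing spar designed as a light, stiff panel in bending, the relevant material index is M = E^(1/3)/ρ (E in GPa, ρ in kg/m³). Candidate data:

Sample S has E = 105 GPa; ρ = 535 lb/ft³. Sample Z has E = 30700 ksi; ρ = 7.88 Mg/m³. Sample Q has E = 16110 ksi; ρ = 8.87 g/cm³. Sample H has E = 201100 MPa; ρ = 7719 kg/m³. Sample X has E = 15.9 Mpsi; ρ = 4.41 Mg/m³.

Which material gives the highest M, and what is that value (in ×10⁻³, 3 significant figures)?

sample X, M = 1.09×10⁻³

Normalizing units and computing the index:
  sample S: E = 105.0 GPa, ρ = 8570 kg/m³
  sample Z: E = 211.7 GPa, ρ = 7880 kg/m³
  sample Q: E = 111.1 GPa, ρ = 8870 kg/m³
  sample H: E = 201.1 GPa, ρ = 7719 kg/m³
  sample X: E = 109.6 GPa, ρ = 4410 kg/m³
  sample X: M = 1.09×10⁻³
  sample H: M = 0.759×10⁻³
  sample Z: M = 0.756×10⁻³
  sample S: M = 0.550×10⁻³
  sample Q: M = 0.542×10⁻³
Sample X has the largest M.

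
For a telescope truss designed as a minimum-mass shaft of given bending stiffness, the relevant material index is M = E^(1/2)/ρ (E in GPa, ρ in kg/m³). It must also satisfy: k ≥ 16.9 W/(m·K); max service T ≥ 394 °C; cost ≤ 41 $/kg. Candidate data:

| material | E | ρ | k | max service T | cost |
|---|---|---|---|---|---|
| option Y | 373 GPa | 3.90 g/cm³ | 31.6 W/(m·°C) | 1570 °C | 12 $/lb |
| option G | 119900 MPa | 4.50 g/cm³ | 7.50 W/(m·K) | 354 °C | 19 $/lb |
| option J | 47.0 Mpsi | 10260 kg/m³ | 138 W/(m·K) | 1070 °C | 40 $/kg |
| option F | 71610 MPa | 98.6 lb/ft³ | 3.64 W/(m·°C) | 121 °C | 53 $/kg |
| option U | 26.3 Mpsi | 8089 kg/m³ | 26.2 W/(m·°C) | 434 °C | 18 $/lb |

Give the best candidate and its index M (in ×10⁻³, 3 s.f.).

option Y, M = 4.95×10⁻³

Screen on constraints: k ≥ 16.9 W/(m·K); max service T ≥ 394 °C; cost ≤ 41 $/kg. Survivors: option Y, option J, option U.
Putting every candidate on a common basis:
  option Y: E = 373.0 GPa, ρ = 3900 kg/m³
  option J: E = 324.1 GPa, ρ = 10260 kg/m³
  option U: E = 181.3 GPa, ρ = 8089 kg/m³
  option Y: M = 4.95×10⁻³
  option J: M = 1.75×10⁻³
  option U: M = 1.66×10⁻³
Option Y has the largest M.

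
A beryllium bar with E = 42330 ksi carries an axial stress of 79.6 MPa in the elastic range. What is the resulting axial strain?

E = 42330 ksi = 291.9 GPa = 291900 MPa.
ε = σ/E = 79.6 / 291900 = 2.73×10⁻⁴.

2.73×10⁻⁴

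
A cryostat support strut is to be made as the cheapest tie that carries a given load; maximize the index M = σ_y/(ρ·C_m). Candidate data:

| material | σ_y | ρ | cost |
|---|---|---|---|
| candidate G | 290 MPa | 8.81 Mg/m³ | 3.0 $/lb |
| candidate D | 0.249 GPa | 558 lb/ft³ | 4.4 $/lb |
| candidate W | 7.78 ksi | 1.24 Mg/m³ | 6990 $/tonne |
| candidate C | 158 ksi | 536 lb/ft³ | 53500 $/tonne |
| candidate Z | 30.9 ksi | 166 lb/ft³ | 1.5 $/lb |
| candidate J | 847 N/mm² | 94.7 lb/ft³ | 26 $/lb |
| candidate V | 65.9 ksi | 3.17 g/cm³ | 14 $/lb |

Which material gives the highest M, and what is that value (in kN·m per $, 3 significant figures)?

Normalizing units and computing the index:
  candidate G: σ_y = 290.0 MPa, ρ = 8810 kg/m³, cost = 6.614 $/kg
  candidate D: σ_y = 249.0 MPa, ρ = 8938 kg/m³, cost = 9.700 $/kg
  candidate W: σ_y = 53.64 MPa, ρ = 1240 kg/m³, cost = 6.990 $/kg
  candidate C: σ_y = 1089 MPa, ρ = 8586 kg/m³, cost = 53.50 $/kg
  candidate Z: σ_y = 213.0 MPa, ρ = 2659 kg/m³, cost = 3.307 $/kg
  candidate J: σ_y = 847.0 MPa, ρ = 1517 kg/m³, cost = 57.32 $/kg
  candidate V: σ_y = 454.4 MPa, ρ = 3170 kg/m³, cost = 30.86 $/kg
  candidate Z: M = 24.2 kN·m per $
  candidate J: M = 9.74 kN·m per $
  candidate W: M = 6.19 kN·m per $
  candidate G: M = 4.98 kN·m per $
  candidate V: M = 4.64 kN·m per $
  candidate D: M = 2.87 kN·m per $
  candidate C: M = 2.37 kN·m per $
The maximum is for candidate Z.

candidate Z, M = 24.2 kN·m per $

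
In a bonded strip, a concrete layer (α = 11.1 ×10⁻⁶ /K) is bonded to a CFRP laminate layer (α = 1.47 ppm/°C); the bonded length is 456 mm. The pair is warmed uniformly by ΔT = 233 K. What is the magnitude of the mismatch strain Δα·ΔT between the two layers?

Δα = |11.1 − 1.47|×10⁻⁶/K = 9.63×10⁻⁶/K.
Mismatch strain = Δα·ΔT = 9.63×10⁻⁶ × 233.0 = 2.24×10⁻³.

2.24×10⁻³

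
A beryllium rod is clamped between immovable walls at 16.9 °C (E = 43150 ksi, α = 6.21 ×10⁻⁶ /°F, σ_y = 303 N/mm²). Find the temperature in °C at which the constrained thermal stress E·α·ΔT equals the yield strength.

108 °C

E = 43150 ksi = 297.5 GPa.
α = 6.21×10⁻⁶/°F × 9/5 = 11.2×10⁻⁶/K.
σ_y = 303 N/mm² = 303.0 MPa.
E·α·ΔT = 303.0 MPa ⇒ ΔT = 303.0 / (297.5×10³ × 11.2×10⁻⁶) = 91.11 K.
T = 16.9 + 91.11 = 108.0 °C.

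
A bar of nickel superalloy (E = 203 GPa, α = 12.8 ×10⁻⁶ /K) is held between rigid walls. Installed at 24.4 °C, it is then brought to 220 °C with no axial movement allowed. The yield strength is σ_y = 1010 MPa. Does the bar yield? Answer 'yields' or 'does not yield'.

ΔT = 195.6 K. Constrained thermal stress σ = E·α·ΔT = 203.0×10³ MPa × 12.8×10⁻⁶ × 195.6 = 508 MPa (compressive).
Compare to σ_y = 1010 MPa: σ < σ_y, so it does not yield.

does not yield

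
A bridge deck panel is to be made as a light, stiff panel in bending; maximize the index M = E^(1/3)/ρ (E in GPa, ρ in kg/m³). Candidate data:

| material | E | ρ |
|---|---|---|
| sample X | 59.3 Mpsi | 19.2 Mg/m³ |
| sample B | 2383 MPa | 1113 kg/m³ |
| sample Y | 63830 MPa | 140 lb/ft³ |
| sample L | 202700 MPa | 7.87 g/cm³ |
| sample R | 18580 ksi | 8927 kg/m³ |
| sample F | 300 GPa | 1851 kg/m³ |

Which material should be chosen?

sample F

In SI units:
  sample X: E = 408.9 GPa, ρ = 19200 kg/m³
  sample B: E = 2.383 GPa, ρ = 1113 kg/m³
  sample Y: E = 63.83 GPa, ρ = 2243 kg/m³
  sample L: E = 202.7 GPa, ρ = 7870 kg/m³
  sample R: E = 128.1 GPa, ρ = 8927 kg/m³
  sample F: E = 300.0 GPa, ρ = 1851 kg/m³
  sample F: M = 3.62×10⁻³
  sample Y: M = 1.78×10⁻³
  sample B: M = 1.20×10⁻³
  sample L: M = 0.746×10⁻³
  sample R: M = 0.565×10⁻³
  sample X: M = 0.387×10⁻³
The maximum is for sample F.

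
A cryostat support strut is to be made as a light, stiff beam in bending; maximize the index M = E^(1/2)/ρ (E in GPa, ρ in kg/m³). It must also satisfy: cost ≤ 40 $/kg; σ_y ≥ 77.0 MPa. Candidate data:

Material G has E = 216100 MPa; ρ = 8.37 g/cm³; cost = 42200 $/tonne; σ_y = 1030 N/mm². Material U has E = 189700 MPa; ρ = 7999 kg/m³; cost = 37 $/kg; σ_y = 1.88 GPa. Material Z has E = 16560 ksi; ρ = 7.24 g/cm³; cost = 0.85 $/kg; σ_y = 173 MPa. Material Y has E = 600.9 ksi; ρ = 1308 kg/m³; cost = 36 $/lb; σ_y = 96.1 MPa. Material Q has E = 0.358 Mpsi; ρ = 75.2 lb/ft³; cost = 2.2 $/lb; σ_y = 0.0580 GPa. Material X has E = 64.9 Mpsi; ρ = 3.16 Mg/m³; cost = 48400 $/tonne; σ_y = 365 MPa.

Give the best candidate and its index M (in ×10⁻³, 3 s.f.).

Screen on constraints: cost ≤ 40 $/kg; σ_y ≥ 77.0 MPa. Survivors: material U, material Z.
Normalizing units and computing the index:
  material U: E = 189.7 GPa, ρ = 7999 kg/m³
  material Z: E = 114.2 GPa, ρ = 7240 kg/m³
  material U: M = 1.72×10⁻³
  material Z: M = 1.48×10⁻³
The maximum is for material U.

material U, M = 1.72×10⁻³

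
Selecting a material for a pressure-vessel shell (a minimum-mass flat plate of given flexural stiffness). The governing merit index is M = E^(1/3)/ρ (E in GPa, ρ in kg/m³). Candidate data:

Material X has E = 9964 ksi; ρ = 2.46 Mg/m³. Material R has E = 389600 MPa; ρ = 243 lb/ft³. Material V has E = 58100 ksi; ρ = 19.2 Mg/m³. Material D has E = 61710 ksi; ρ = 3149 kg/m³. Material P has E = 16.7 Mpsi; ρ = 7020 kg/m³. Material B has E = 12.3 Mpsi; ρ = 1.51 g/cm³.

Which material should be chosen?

material B

Convert each candidate to consistent units, then evaluate M:
  material X: E = 68.70 GPa, ρ = 2460 kg/m³
  material R: E = 389.6 GPa, ρ = 3892 kg/m³
  material V: E = 400.6 GPa, ρ = 19200 kg/m³
  material D: E = 425.5 GPa, ρ = 3149 kg/m³
  material P: E = 115.1 GPa, ρ = 7020 kg/m³
  material B: E = 84.81 GPa, ρ = 1510 kg/m³
  material B: M = 2.91×10⁻³
  material D: M = 2.39×10⁻³
  material R: M = 1.88×10⁻³
  material X: M = 1.66×10⁻³
  material P: M = 0.693×10⁻³
  material V: M = 0.384×10⁻³
The maximum is for material B.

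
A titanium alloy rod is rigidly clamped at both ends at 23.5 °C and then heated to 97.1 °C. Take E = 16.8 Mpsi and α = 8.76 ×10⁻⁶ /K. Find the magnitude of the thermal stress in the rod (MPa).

E = 16.8 Mpsi = 115.8 GPa.
ΔT = 73.60 K. Constrained thermal stress σ = E·α·ΔT = 115.8×10³ MPa × 8.76×10⁻⁶ × 73.60 = 74.7 MPa (compressive).

74.7 MPa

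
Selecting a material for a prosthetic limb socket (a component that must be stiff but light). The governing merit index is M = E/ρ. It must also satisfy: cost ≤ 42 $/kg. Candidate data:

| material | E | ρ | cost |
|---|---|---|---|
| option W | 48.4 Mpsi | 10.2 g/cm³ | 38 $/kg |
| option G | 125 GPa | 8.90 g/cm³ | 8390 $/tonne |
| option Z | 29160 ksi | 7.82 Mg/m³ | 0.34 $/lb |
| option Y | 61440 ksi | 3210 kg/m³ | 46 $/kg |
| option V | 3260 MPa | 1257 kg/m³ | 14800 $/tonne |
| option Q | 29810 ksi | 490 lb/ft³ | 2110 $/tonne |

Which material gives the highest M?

Screen on constraints: cost ≤ 42 $/kg. Survivors: option W, option G, option Z, option V, option Q.
Putting every candidate on a common basis:
  option W: E = 333.7 GPa, ρ = 10200 kg/m³
  option G: E = 125.0 GPa, ρ = 8900 kg/m³
  option Z: E = 201.1 GPa, ρ = 7820 kg/m³
  option V: E = 3.260 GPa, ρ = 1257 kg/m³
  option Q: E = 205.5 GPa, ρ = 7849 kg/m³
  option W: M = 32.7 MN·m/kg
  option Q: M = 26.2 MN·m/kg
  option Z: M = 25.7 MN·m/kg
  option G: M = 14.0 MN·m/kg
  option V: M = 2.59 MN·m/kg
The maximum is for option W.

option W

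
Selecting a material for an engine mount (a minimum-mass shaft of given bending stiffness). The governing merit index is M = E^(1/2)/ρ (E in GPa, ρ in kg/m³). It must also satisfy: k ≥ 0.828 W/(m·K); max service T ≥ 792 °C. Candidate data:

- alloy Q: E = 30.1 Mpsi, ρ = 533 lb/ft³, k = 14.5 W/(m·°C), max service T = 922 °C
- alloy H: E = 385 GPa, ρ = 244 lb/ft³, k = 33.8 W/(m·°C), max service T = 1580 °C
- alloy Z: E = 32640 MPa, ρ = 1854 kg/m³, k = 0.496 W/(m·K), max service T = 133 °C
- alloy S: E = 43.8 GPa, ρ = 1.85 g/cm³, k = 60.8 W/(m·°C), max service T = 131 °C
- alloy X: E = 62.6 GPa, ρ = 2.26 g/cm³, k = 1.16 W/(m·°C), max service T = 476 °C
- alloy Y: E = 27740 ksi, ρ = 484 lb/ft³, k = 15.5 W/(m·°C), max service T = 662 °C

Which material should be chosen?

Screen on constraints: k ≥ 0.828 W/(m·K); max service T ≥ 792 °C. Survivors: alloy Q, alloy H.
Normalizing units and computing the index:
  alloy Q: E = 207.5 GPa, ρ = 8538 kg/m³
  alloy H: E = 385.0 GPa, ρ = 3909 kg/m³
  alloy H: M = 5.02×10⁻³
  alloy Q: M = 1.69×10⁻³
Alloy H ranks first.

alloy H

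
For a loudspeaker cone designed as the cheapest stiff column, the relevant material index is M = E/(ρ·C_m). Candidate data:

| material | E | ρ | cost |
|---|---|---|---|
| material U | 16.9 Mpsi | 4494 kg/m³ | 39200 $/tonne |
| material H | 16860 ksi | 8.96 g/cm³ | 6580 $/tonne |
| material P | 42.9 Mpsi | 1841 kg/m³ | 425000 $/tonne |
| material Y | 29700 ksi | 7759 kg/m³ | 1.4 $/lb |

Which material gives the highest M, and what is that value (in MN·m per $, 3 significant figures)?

material Y, M = 8.55 MN·m per $

After converting to SI:
  material U: E = 116.5 GPa, ρ = 4494 kg/m³, cost = 39.20 $/kg
  material H: E = 116.2 GPa, ρ = 8960 kg/m³, cost = 6.580 $/kg
  material P: E = 295.8 GPa, ρ = 1841 kg/m³, cost = 425.0 $/kg
  material Y: E = 204.8 GPa, ρ = 7759 kg/m³, cost = 3.086 $/kg
  material Y: M = 8.55 MN·m per $
  material H: M = 1.97 MN·m per $
  material U: M = 0.661 MN·m per $
  material P: M = 0.378 MN·m per $
Material Y has the largest M.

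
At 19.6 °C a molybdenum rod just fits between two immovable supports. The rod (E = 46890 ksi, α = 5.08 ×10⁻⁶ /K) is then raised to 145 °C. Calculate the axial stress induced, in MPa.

E = 46890 ksi = 323.3 GPa.
ΔT = 125.4 K. Constrained thermal stress σ = E·α·ΔT = 323.3×10³ MPa × 5.08×10⁻⁶ × 125.4 = 206 MPa (compressive).

206 MPa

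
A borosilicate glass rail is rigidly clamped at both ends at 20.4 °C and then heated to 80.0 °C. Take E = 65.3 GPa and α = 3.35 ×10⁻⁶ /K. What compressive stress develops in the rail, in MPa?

ΔT = 59.60 K. Constrained thermal stress σ = E·α·ΔT = 65.30×10³ MPa × 3.35×10⁻⁶ × 59.60 = 13.0 MPa (compressive).

13.0 MPa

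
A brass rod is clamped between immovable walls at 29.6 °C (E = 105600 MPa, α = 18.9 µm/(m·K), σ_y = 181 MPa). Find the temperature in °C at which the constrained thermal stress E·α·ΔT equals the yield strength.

120 °C

E = 105600 MPa = 105.6 GPa.
E·α·ΔT = 181.0 MPa ⇒ ΔT = 181.0 / (105.6×10³ × 18.9×10⁻⁶) = 90.69 K.
T = 29.6 + 90.69 = 120.3 °C.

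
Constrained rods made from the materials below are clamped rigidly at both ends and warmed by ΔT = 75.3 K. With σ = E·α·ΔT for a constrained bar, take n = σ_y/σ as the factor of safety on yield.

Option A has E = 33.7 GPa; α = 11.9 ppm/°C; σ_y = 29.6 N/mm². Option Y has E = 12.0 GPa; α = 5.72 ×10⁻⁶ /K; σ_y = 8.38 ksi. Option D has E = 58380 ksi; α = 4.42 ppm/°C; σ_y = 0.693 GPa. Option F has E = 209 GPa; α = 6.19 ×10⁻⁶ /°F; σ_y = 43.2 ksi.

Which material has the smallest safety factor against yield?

Converting E to GPa, α to ×10⁻⁶/K, σ_y to MPa, then σ and n for each:
  option A: E = 33.70, α = 11.9, σ_y = 29.60 → σ = 30.2 MPa, n = 0.980
  option Y: E = 12.00, α = 5.72, σ_y = 57.78 → σ = 5.17 MPa, n = 11.2
  option D: E = 402.5, α = 4.42, σ_y = 693.0 → σ = 134 MPa, n = 5.17
  option F: E = 209.0, α = 11.1, σ_y = 297.9 → σ = 175 MPa, n = 1.70
The minimum is option A at n = 0.980.

option A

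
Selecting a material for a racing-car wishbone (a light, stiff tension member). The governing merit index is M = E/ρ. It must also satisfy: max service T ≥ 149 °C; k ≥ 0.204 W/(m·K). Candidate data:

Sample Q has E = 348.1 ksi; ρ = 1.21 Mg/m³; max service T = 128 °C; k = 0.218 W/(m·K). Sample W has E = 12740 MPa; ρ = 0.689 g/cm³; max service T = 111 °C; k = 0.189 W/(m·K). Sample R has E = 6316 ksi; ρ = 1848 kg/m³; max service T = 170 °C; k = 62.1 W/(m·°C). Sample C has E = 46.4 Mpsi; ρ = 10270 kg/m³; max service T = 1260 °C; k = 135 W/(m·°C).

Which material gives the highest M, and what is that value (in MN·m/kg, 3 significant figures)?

sample C, M = 31.2 MN·m/kg

Screen on constraints: max service T ≥ 149 °C; k ≥ 0.204 W/(m·K). Survivors: sample R, sample C.
Convert each candidate to consistent units, then evaluate M:
  sample R: E = 43.55 GPa, ρ = 1848 kg/m³
  sample C: E = 319.9 GPa, ρ = 10270 kg/m³
  sample C: M = 31.2 MN·m/kg
  sample R: M = 23.6 MN·m/kg
The maximum is for sample C.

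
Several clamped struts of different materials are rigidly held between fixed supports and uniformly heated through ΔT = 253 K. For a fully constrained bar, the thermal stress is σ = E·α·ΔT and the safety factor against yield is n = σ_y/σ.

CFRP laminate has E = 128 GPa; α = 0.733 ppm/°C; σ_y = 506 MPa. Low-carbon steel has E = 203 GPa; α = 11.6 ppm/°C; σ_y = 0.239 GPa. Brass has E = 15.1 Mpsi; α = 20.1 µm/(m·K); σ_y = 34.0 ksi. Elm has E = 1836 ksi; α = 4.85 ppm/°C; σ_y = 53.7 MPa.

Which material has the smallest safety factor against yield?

Per material, after unit conversion:
  CFRP laminate: E = 128.0, α = 0.733, σ_y = 506.0 → σ = 23.7 MPa, n = 21.3
  low-carbon steel: E = 203.0, α = 11.6, σ_y = 239.0 → σ = 596 MPa, n = 0.401
  brass: E = 104.1, α = 20.1, σ_y = 234.4 → σ = 529 MPa, n = 0.443
  elm: E = 12.66, α = 4.85, σ_y = 53.70 → σ = 15.5 MPa, n = 3.46
The minimum is low-carbon steel at n = 0.401.

low-carbon steel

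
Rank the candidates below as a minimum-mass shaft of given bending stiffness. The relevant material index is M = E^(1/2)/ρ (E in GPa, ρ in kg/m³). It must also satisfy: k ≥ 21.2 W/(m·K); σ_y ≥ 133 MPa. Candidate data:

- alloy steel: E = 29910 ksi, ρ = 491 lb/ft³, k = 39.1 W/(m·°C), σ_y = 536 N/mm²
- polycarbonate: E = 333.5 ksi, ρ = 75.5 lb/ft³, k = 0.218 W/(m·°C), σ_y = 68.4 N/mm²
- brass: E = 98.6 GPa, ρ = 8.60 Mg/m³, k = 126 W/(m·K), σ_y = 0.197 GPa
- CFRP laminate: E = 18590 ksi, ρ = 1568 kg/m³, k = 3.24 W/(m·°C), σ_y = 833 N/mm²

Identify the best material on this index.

alloy steel

Screen on constraints: k ≥ 21.2 W/(m·K); σ_y ≥ 133 MPa. Survivors: alloy steel, brass.
Putting every candidate on a common basis:
  alloy steel: E = 206.2 GPa, ρ = 7865 kg/m³
  brass: E = 98.60 GPa, ρ = 8600 kg/m³
  alloy steel: M = 1.83×10⁻³
  brass: M = 1.15×10⁻³
The maximum is for alloy steel.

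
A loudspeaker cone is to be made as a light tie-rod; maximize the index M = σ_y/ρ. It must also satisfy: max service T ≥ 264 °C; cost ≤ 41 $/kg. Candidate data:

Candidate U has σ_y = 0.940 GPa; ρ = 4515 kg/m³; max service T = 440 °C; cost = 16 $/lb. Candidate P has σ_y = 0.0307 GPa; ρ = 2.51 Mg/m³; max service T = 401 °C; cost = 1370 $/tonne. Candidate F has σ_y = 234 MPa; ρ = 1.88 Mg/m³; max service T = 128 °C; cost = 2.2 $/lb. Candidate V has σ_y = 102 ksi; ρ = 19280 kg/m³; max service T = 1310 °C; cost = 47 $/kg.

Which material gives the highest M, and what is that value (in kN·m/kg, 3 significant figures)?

Screen on constraints: max service T ≥ 264 °C; cost ≤ 41 $/kg. Survivors: candidate U, candidate P.
Convert each candidate to consistent units, then evaluate M:
  candidate U: σ_y = 940.0 MPa, ρ = 4515 kg/m³
  candidate P: σ_y = 30.70 MPa, ρ = 2510 kg/m³
  candidate U: M = 208 kN·m/kg
  candidate P: M = 12.2 kN·m/kg
Candidate U ranks first.

candidate U, M = 208 kN·m/kg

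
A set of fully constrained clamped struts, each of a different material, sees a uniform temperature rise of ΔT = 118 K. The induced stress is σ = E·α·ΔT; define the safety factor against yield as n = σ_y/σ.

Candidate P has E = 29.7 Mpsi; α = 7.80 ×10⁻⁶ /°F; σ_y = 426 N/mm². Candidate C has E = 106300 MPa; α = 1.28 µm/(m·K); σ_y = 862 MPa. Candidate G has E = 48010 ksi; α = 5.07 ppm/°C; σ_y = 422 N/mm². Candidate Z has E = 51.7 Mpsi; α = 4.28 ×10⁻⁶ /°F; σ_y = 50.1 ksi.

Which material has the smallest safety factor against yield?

candidate Z

In consistent units (E in GPa, α in ×10⁻⁶/K, σ_y in MPa):
  candidate P: E = 204.8, α = 14.0, σ_y = 426.0 → σ = 339 MPa, n = 1.26
  candidate C: E = 106.3, α = 1.28, σ_y = 862.0 → σ = 16.1 MPa, n = 53.7
  candidate G: E = 331.0, α = 5.07, σ_y = 422.0 → σ = 198 MPa, n = 2.13
  candidate Z: E = 356.5, α = 7.70, σ_y = 345.4 → σ = 324 MPa, n = 1.07
The minimum is candidate Z at n = 1.07.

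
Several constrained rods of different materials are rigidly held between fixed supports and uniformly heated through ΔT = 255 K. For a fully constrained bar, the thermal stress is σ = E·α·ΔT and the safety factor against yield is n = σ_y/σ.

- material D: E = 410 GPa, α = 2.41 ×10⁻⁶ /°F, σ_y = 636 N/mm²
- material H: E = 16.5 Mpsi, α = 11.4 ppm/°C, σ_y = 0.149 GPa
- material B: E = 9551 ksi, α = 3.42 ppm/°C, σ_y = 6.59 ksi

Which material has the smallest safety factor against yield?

material H

Per material, after unit conversion:
  material D: E = 410.0, α = 4.34, σ_y = 636.0 → σ = 454 MPa, n = 1.40
  material H: E = 113.8, α = 11.4, σ_y = 149.0 → σ = 331 MPa, n = 0.451
  material B: E = 65.85, α = 3.42, σ_y = 45.44 → σ = 57.4 MPa, n = 0.791
Material H has the lowest safety factor, n = 0.451.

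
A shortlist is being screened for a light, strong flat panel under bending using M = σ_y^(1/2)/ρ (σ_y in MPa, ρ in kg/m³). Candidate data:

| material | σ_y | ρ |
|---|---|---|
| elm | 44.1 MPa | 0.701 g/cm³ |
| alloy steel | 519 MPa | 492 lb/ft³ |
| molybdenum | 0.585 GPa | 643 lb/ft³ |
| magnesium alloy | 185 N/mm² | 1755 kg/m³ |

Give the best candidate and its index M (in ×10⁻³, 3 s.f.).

elm, M = 9.47×10⁻³

Putting every candidate on a common basis:
  elm: σ_y = 44.10 MPa, ρ = 701.0 kg/m³
  alloy steel: σ_y = 519.0 MPa, ρ = 7881 kg/m³
  molybdenum: σ_y = 585.0 MPa, ρ = 10300 kg/m³
  magnesium alloy: σ_y = 185.0 MPa, ρ = 1755 kg/m³
  elm: M = 9.47×10⁻³
  magnesium alloy: M = 7.75×10⁻³
  alloy steel: M = 2.89×10⁻³
  molybdenum: M = 2.35×10⁻³
Elm has the largest M.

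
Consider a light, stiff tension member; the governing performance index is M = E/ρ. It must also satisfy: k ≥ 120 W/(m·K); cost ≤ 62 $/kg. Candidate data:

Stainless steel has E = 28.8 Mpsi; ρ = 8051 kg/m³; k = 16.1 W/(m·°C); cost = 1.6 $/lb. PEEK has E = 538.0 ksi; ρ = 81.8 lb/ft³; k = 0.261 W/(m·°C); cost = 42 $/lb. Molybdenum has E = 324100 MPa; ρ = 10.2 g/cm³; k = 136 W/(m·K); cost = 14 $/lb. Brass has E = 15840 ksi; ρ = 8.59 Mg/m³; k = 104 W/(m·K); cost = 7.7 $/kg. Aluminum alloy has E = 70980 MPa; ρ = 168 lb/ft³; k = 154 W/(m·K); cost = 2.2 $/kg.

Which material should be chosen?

molybdenum

Screen on constraints: k ≥ 120 W/(m·K); cost ≤ 62 $/kg. Survivors: molybdenum, aluminum alloy.
After converting to SI:
  molybdenum: E = 324.1 GPa, ρ = 10200 kg/m³
  aluminum alloy: E = 70.98 GPa, ρ = 2691 kg/m³
  molybdenum: M = 31.8 MN·m/kg
  aluminum alloy: M = 26.4 MN·m/kg
The maximum is for molybdenum.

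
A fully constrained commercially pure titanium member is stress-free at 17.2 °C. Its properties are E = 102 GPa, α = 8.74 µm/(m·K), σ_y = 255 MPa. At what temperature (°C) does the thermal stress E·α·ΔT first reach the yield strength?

E·α·ΔT = 255.0 MPa ⇒ ΔT = 255.0 / (102.0×10³ × 8.74×10⁻⁶) = 286.0 K.
T = 17.2 + 286.0 = 303.2 °C.

303 °C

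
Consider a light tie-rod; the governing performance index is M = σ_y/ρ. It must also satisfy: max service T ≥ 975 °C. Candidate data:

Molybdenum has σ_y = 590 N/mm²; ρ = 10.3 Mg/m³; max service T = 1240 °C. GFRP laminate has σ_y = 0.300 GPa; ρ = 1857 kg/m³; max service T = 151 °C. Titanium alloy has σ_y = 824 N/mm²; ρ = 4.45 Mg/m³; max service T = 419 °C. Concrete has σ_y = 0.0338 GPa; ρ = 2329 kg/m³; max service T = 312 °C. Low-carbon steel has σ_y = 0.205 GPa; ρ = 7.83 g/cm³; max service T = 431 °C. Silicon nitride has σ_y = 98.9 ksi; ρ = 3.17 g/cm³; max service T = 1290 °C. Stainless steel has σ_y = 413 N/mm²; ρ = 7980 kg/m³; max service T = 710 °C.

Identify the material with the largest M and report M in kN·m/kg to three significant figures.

Screen on constraints: max service T ≥ 975 °C. Survivors: molybdenum, silicon nitride.
Putting every candidate on a common basis:
  molybdenum: σ_y = 590.0 MPa, ρ = 10300 kg/m³
  silicon nitride: σ_y = 681.9 MPa, ρ = 3170 kg/m³
  silicon nitride: M = 215 kN·m/kg
  molybdenum: M = 57.3 kN·m/kg
Silicon nitride ranks first.

silicon nitride, M = 215 kN·m/kg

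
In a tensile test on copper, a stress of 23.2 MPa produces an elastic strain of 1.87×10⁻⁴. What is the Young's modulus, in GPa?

124 GPa

E = σ/ε = 23.2 MPa / 1.87×10⁻⁴ = 124100 MPa = 124 GPa.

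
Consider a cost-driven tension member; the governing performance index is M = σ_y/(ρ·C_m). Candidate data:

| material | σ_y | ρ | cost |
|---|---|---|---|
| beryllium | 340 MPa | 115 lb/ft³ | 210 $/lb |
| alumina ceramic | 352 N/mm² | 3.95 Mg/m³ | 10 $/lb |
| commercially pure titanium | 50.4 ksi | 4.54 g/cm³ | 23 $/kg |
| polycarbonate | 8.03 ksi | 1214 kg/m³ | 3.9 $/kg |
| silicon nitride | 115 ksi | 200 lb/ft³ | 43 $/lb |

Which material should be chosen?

polycarbonate

Putting every candidate on a common basis:
  beryllium: σ_y = 340.0 MPa, ρ = 1842 kg/m³, cost = 463.0 $/kg
  alumina ceramic: σ_y = 352.0 MPa, ρ = 3950 kg/m³, cost = 22.05 $/kg
  commercially pure titanium: σ_y = 347.5 MPa, ρ = 4540 kg/m³, cost = 23.00 $/kg
  polycarbonate: σ_y = 55.36 MPa, ρ = 1214 kg/m³, cost = 3.900 $/kg
  silicon nitride: σ_y = 792.9 MPa, ρ = 3204 kg/m³, cost = 94.80 $/kg
  polycarbonate: M = 11.7 kN·m per $
  alumina ceramic: M = 4.04 kN·m per $
  commercially pure titanium: M = 3.33 kN·m per $
  silicon nitride: M = 2.61 kN·m per $
  beryllium: M = 0.399 kN·m per $
Polycarbonate ranks first.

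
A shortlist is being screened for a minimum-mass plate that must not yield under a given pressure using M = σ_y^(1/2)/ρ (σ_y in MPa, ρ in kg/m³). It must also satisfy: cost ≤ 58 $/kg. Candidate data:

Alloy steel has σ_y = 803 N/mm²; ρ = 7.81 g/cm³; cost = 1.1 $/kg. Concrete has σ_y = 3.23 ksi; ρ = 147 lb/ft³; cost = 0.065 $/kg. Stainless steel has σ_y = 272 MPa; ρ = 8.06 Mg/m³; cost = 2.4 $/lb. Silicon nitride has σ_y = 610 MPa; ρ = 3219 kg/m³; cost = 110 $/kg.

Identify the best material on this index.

alloy steel

Screen on constraints: cost ≤ 58 $/kg. Survivors: alloy steel, concrete, stainless steel.
Normalizing units and computing the index:
  alloy steel: σ_y = 803.0 MPa, ρ = 7810 kg/m³
  concrete: σ_y = 22.27 MPa, ρ = 2355 kg/m³
  stainless steel: σ_y = 272.0 MPa, ρ = 8060 kg/m³
  alloy steel: M = 3.63×10⁻³
  stainless steel: M = 2.05×10⁻³
  concrete: M = 2.00×10⁻³
The maximum is for alloy steel.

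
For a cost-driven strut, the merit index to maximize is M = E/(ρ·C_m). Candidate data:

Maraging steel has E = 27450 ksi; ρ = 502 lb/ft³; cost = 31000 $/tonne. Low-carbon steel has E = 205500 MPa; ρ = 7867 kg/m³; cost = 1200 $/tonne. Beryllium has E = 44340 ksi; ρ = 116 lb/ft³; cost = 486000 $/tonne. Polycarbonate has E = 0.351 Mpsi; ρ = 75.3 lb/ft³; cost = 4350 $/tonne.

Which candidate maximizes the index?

low-carbon steel

In SI units:
  maraging steel: E = 189.3 GPa, ρ = 8041 kg/m³, cost = 31.00 $/kg
  low-carbon steel: E = 205.5 GPa, ρ = 7867 kg/m³, cost = 1.200 $/kg
  beryllium: E = 305.7 GPa, ρ = 1858 kg/m³, cost = 486.0 $/kg
  polycarbonate: E = 2.420 GPa, ρ = 1206 kg/m³, cost = 4.350 $/kg
  low-carbon steel: M = 21.8 MN·m per $
  maraging steel: M = 0.759 MN·m per $
  polycarbonate: M = 0.461 MN·m per $
  beryllium: M = 0.339 MN·m per $
Low-carbon steel ranks first.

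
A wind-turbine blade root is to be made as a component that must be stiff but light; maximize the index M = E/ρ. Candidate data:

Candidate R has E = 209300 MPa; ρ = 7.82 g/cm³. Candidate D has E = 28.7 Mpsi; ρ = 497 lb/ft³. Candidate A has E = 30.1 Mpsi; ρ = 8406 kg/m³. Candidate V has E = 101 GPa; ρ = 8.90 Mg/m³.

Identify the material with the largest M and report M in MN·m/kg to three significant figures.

In SI units:
  candidate R: E = 209.3 GPa, ρ = 7820 kg/m³
  candidate D: E = 197.9 GPa, ρ = 7961 kg/m³
  candidate A: E = 207.5 GPa, ρ = 8406 kg/m³
  candidate V: E = 101.0 GPa, ρ = 8900 kg/m³
  candidate R: M = 26.8 MN·m/kg
  candidate D: M = 24.9 MN·m/kg
  candidate A: M = 24.7 MN·m/kg
  candidate V: M = 11.3 MN·m/kg
The maximum is for candidate R.

candidate R, M = 26.8 MN·m/kg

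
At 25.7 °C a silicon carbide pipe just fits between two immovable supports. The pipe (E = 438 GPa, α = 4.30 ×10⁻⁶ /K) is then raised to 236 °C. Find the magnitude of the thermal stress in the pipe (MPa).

396 MPa

ΔT = 210.3 K. Constrained thermal stress σ = E·α·ΔT = 438.0×10³ MPa × 4.30×10⁻⁶ × 210.3 = 396 MPa (compressive).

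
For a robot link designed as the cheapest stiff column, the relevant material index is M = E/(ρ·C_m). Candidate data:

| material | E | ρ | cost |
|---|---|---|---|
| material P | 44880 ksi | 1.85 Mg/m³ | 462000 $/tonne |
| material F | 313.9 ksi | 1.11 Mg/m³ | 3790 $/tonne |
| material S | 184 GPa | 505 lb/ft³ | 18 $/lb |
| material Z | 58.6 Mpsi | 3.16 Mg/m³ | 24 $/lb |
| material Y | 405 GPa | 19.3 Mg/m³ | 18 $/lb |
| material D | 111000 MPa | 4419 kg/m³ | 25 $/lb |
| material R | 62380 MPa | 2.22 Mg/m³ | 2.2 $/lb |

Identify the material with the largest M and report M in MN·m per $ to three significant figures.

material R, M = 5.79 MN·m per $

Putting every candidate on a common basis:
  material P: E = 309.4 GPa, ρ = 1850 kg/m³, cost = 462.0 $/kg
  material F: E = 2.164 GPa, ρ = 1110 kg/m³, cost = 3.790 $/kg
  material S: E = 184.0 GPa, ρ = 8089 kg/m³, cost = 39.68 $/kg
  material Z: E = 404.0 GPa, ρ = 3160 kg/m³, cost = 52.91 $/kg
  material Y: E = 405.0 GPa, ρ = 19300 kg/m³, cost = 39.68 $/kg
  material D: E = 111.0 GPa, ρ = 4419 kg/m³, cost = 55.11 $/kg
  material R: E = 62.38 GPa, ρ = 2220 kg/m³, cost = 4.850 $/kg
  material R: M = 5.79 MN·m per $
  material Z: M = 2.42 MN·m per $
  material S: M = 0.573 MN·m per $
  material Y: M = 0.529 MN·m per $
  material F: M = 0.514 MN·m per $
  material D: M = 0.456 MN·m per $
  material P: M = 0.362 MN·m per $
Material R ranks first.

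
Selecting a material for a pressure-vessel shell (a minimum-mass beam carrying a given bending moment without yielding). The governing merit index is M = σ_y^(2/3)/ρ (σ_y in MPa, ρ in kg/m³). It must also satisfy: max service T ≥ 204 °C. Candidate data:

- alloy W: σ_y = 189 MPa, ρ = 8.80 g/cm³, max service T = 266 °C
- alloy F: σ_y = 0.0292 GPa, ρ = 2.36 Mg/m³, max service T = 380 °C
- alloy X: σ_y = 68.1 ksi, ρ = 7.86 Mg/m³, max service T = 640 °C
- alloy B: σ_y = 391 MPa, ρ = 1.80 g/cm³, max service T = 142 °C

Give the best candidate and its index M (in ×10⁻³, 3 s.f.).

alloy X, M = 7.69×10⁻³

Screen on constraints: max service T ≥ 204 °C. Survivors: alloy W, alloy F, alloy X.
Putting every candidate on a common basis:
  alloy W: σ_y = 189.0 MPa, ρ = 8800 kg/m³
  alloy F: σ_y = 29.20 MPa, ρ = 2360 kg/m³
  alloy X: σ_y = 469.5 MPa, ρ = 7860 kg/m³
  alloy X: M = 7.69×10⁻³
  alloy F: M = 4.02×10⁻³
  alloy W: M = 3.74×10⁻³
The maximum is for alloy X.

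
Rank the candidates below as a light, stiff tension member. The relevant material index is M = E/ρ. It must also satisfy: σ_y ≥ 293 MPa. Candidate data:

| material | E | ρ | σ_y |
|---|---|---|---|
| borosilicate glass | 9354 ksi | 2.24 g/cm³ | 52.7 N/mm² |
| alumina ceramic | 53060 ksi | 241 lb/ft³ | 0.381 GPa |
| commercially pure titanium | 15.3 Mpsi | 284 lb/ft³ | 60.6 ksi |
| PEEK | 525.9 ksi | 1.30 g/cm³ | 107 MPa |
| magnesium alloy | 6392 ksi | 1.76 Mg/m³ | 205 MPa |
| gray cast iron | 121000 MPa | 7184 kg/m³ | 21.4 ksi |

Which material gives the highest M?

Screen on constraints: σ_y ≥ 293 MPa. Survivors: alumina ceramic, commercially pure titanium.
Putting every candidate on a common basis:
  alumina ceramic: E = 365.8 GPa, ρ = 3860 kg/m³
  commercially pure titanium: E = 105.5 GPa, ρ = 4549 kg/m³
  alumina ceramic: M = 94.8 MN·m/kg
  commercially pure titanium: M = 23.2 MN·m/kg
Highest index: alumina ceramic.

alumina ceramic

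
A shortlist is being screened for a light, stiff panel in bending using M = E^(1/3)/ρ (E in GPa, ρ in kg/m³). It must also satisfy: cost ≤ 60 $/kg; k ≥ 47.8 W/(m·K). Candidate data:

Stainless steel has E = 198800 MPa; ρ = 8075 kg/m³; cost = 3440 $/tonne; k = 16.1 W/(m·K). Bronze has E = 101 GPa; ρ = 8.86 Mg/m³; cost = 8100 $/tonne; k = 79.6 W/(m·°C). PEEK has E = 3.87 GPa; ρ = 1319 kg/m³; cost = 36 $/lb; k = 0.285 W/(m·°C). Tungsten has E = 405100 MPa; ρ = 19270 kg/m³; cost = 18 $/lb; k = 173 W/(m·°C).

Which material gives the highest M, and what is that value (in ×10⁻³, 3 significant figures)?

Screen on constraints: cost ≤ 60 $/kg; k ≥ 47.8 W/(m·K). Survivors: bronze, tungsten.
Convert each candidate to consistent units, then evaluate M:
  bronze: E = 101.0 GPa, ρ = 8860 kg/m³
  tungsten: E = 405.1 GPa, ρ = 19270 kg/m³
  bronze: M = 0.526×10⁻³
  tungsten: M = 0.384×10⁻³
The maximum is for bronze.

bronze, M = 0.526×10⁻³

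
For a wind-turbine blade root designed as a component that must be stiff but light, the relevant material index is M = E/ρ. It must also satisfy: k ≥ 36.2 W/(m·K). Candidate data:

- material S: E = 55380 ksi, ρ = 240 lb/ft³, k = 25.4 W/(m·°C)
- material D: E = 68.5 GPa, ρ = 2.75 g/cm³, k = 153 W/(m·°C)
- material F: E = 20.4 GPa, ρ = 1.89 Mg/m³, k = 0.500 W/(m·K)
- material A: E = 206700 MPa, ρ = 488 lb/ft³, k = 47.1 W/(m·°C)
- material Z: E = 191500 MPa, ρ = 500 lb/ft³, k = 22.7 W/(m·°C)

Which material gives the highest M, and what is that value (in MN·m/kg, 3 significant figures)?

material A, M = 26.4 MN·m/kg

Screen on constraints: k ≥ 36.2 W/(m·K). Survivors: material D, material A.
Convert each candidate to consistent units, then evaluate M:
  material D: E = 68.50 GPa, ρ = 2750 kg/m³
  material A: E = 206.7 GPa, ρ = 7817 kg/m³
  material A: M = 26.4 MN·m/kg
  material D: M = 24.9 MN·m/kg
Highest index: material A.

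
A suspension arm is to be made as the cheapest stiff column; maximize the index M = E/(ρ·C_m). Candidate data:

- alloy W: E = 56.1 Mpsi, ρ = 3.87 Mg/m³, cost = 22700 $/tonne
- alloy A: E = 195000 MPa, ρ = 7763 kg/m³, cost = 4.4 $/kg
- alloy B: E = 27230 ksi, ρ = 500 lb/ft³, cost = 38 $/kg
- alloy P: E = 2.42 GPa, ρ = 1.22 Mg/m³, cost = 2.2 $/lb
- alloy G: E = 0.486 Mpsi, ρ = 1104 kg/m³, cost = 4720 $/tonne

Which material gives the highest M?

Convert each candidate to consistent units, then evaluate M:
  alloy W: E = 386.8 GPa, ρ = 3870 kg/m³, cost = 22.70 $/kg
  alloy A: E = 195.0 GPa, ρ = 7763 kg/m³, cost = 4.400 $/kg
  alloy B: E = 187.7 GPa, ρ = 8009 kg/m³, cost = 38.00 $/kg
  alloy P: E = 2.420 GPa, ρ = 1220 kg/m³, cost = 4.850 $/kg
  alloy G: E = 3.351 GPa, ρ = 1104 kg/m³, cost = 4.720 $/kg
  alloy A: M = 5.71 MN·m per $
  alloy W: M = 4.40 MN·m per $
  alloy G: M = 0.643 MN·m per $
  alloy B: M = 0.617 MN·m per $
  alloy P: M = 0.409 MN·m per $
The maximum is for alloy A.

alloy A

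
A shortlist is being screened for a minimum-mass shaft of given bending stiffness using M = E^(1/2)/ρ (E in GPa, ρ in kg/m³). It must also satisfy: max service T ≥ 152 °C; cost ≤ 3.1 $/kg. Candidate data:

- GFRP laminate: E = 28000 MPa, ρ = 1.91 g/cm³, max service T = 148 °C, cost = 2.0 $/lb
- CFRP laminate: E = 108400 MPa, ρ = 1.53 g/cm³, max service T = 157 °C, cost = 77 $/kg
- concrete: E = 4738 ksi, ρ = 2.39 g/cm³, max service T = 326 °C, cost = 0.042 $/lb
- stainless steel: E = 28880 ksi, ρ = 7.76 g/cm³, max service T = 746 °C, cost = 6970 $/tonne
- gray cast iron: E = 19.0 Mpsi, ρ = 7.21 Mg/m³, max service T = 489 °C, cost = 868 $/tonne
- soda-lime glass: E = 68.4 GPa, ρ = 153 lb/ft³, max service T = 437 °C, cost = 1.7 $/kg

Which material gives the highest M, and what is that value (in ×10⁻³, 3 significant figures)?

Screen on constraints: max service T ≥ 152 °C; cost ≤ 3.1 $/kg. Survivors: concrete, gray cast iron, soda-lime glass.
Convert each candidate to consistent units, then evaluate M:
  concrete: E = 32.67 GPa, ρ = 2390 kg/m³
  gray cast iron: E = 131.0 GPa, ρ = 7210 kg/m³
  soda-lime glass: E = 68.40 GPa, ρ = 2451 kg/m³
  soda-lime glass: M = 3.37×10⁻³
  concrete: M = 2.39×10⁻³
  gray cast iron: M = 1.59×10⁻³
Highest index: soda-lime glass.

soda-lime glass, M = 3.37×10⁻³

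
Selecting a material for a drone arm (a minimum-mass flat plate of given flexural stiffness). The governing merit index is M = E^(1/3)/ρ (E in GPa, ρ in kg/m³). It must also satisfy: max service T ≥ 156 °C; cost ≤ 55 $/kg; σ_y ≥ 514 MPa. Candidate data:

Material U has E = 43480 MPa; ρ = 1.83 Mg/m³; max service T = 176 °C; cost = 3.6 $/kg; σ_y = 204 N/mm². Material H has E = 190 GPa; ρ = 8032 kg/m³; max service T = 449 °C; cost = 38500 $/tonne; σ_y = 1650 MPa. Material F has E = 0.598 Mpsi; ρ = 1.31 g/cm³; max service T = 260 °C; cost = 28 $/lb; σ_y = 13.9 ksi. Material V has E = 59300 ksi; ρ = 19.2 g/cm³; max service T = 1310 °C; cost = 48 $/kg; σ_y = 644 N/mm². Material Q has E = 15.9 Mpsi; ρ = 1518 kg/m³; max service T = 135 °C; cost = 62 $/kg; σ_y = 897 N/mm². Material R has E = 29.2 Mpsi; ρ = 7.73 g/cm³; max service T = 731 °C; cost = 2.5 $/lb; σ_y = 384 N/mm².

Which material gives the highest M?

Screen on constraints: max service T ≥ 156 °C; cost ≤ 55 $/kg; σ_y ≥ 514 MPa. Survivors: material H, material V.
Convert each candidate to consistent units, then evaluate M:
  material H: E = 190.0 GPa, ρ = 8032 kg/m³
  material V: E = 408.9 GPa, ρ = 19200 kg/m³
  material H: M = 0.716×10⁻³
  material V: M = 0.387×10⁻³
Material H ranks first.

material H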